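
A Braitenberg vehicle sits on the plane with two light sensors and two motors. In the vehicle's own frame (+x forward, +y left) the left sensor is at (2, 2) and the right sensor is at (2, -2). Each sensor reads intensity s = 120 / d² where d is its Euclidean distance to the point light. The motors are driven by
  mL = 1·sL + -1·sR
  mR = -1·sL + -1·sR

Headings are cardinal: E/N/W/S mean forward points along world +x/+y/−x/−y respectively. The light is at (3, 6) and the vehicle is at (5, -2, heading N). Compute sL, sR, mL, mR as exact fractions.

10/3 30/13 40/39 -220/39

left sensor world pos  = (3, 0); dL² = 36
right sensor world pos = (7, 0); dR² = 52
sL = 120/36 = 10/3
sR = 120/52 = 30/13
mL = 1·sL + -1·sR = 40/39
mR = -1·sL + -1·sR = -220/39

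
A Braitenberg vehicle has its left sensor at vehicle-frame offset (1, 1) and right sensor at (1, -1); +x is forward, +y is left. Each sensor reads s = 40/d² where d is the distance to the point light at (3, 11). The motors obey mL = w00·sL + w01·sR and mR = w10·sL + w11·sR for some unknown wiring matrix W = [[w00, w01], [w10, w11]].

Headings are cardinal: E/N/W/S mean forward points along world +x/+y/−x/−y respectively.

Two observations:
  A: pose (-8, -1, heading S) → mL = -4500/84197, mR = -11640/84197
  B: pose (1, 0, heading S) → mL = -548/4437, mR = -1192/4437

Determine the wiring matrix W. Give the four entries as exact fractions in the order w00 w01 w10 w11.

obs A: pose=(-8,-1,S) → sL=40/269, sR=40/313, mL=-4500/84197, mR=-11640/84197
obs B: pose=(1,0,S) → sL=8/29, sR=40/153, mL=-548/4437, mR=-1192/4437
sensor matrix S = [[40/269, 40/313], [8/29, 40/153]]; det S = 1352960/373582089
solve [mL_A; mL_B] = S·[w00; w01] and [mR_A; mR_B] = S·[w10; w11]:
  w00 = 1/2, w01 = -1, w10 = -1/2, w11 = -1/2

1/2 -1 -1/2 -1/2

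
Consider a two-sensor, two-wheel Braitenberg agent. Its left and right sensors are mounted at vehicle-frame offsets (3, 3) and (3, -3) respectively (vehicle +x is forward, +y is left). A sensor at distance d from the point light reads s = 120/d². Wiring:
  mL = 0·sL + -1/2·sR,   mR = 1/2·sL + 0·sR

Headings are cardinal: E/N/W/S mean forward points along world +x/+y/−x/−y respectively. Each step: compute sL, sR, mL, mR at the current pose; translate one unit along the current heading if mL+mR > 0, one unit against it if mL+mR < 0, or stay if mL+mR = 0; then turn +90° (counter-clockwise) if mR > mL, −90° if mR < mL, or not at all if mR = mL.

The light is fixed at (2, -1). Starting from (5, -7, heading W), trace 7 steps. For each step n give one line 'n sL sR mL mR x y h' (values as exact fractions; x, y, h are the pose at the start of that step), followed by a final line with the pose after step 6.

n=0: pose=(5,-7,W); sL=40/27, sR=40/3; mL=-20/3, mR=20/27; mL+mR=-160/27 → advance -1; mR−mL=200/27 → turn +1·90°
n=1: pose=(6,-7,S); sL=12/13, sR=60/41; mL=-30/41, mR=6/13; mL+mR=-144/533 → advance -1; mR−mL=636/533 → turn +1·90°
n=2: pose=(6,-6,E); sL=120/53, sR=120/113; mL=-60/113, mR=60/53; mL+mR=3600/5989 → advance +1; mR−mL=9960/5989 → turn +1·90°
n=3: pose=(7,-6,N); sL=15, sR=30/17; mL=-15/17, mR=15/2; mL+mR=225/34 → advance +1; mR−mL=285/34 → turn +1·90°
n=4: pose=(7,-5,W); sL=120/53, sR=24; mL=-12, mR=60/53; mL+mR=-576/53 → advance -1; mR−mL=696/53 → turn +1·90°
n=5: pose=(8,-5,S); sL=12/13, sR=60/29; mL=-30/29, mR=6/13; mL+mR=-216/377 → advance -1; mR−mL=564/377 → turn +1·90°
n=6: pose=(8,-4,E); sL=40/27, sR=40/39; mL=-20/39, mR=20/27; mL+mR=80/351 → advance +1; mR−mL=440/351 → turn +1·90°

0 40/27 40/3 -20/3 20/27 5 -7 W
1 12/13 60/41 -30/41 6/13 6 -7 S
2 120/53 120/113 -60/113 60/53 6 -6 E
3 15 30/17 -15/17 15/2 7 -6 N
4 120/53 24 -12 60/53 7 -5 W
5 12/13 60/29 -30/29 6/13 8 -5 S
6 40/27 40/39 -20/39 20/27 8 -4 E
final 9 -4 N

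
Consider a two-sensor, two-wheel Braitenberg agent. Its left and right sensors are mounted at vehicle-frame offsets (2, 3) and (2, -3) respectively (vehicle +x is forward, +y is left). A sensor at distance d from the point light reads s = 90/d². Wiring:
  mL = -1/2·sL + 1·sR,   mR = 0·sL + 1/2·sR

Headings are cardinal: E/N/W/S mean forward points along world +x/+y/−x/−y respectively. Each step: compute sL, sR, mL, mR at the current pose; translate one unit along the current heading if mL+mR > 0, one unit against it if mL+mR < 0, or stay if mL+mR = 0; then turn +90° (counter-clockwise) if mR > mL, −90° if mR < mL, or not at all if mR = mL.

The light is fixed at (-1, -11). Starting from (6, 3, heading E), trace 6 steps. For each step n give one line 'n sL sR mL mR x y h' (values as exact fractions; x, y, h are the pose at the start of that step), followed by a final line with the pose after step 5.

n=0: pose=(6,3,E); sL=9/37, sR=45/101; mL=2421/7474, mR=45/202; mL+mR=2043/3737 → advance +1; mR−mL=-378/3737 → turn -1·90°
n=1: pose=(7,3,S); sL=18/53, sR=90/169; mL=3249/8957, mR=45/169; mL+mR=5634/8957 → advance +1; mR−mL=-864/8957 → turn -1·90°
n=2: pose=(7,2,W); sL=45/68, sR=45/146; mL=-225/9928, mR=45/292; mL+mR=1305/9928 → advance +1; mR−mL=1755/9928 → turn +1·90°
n=3: pose=(6,2,S); sL=90/221, sR=90/137; mL=13725/30277, mR=45/137; mL+mR=23670/30277 → advance +1; mR−mL=-3780/30277 → turn -1·90°
n=4: pose=(6,1,W); sL=45/53, sR=9/25; mL=-171/2650, mR=9/50; mL+mR=153/1325 → advance +1; mR−mL=324/1325 → turn +1·90°
n=5: pose=(5,1,S); sL=90/181, sR=90/109; mL=11385/19729, mR=45/109; mL+mR=19530/19729 → advance +1; mR−mL=-3240/19729 → turn -1·90°

0 9/37 45/101 2421/7474 45/202 6 3 E
1 18/53 90/169 3249/8957 45/169 7 3 S
2 45/68 45/146 -225/9928 45/292 7 2 W
3 90/221 90/137 13725/30277 45/137 6 2 S
4 45/53 9/25 -171/2650 9/50 6 1 W
5 90/181 90/109 11385/19729 45/109 5 1 S
final 5 0 W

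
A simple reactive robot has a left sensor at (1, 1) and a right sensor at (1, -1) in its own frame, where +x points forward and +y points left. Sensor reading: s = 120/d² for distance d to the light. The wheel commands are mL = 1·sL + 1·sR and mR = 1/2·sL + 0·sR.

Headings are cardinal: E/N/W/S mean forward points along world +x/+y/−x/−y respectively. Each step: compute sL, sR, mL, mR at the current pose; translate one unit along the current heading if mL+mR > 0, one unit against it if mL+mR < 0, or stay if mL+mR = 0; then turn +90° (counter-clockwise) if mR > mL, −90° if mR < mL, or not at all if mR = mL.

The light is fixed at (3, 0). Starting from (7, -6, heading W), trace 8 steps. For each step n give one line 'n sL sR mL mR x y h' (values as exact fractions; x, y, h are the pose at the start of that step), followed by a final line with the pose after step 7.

0 60/29 60/17 2760/493 30/29 7 -6 W
1 120/29 120/41 8400/1189 60/29 6 -6 N
2 15/4 30/13 315/52 15/8 6 -5 E
3 120/61 8/3 848/183 60/61 7 -5 S
4 60/29 60/17 2760/493 30/29 7 -6 W
5 120/29 120/41 8400/1189 60/29 6 -6 N
6 15/4 30/13 315/52 15/8 6 -5 E
7 120/61 8/3 848/183 60/61 7 -5 S
final 7 -6 W

n=0: pose=(7,-6,W); sL=60/29, sR=60/17; mL=2760/493, mR=30/29; mL+mR=3270/493 → advance +1; mR−mL=-2250/493 → turn -1·90°
n=1: pose=(6,-6,N); sL=120/29, sR=120/41; mL=8400/1189, mR=60/29; mL+mR=10860/1189 → advance +1; mR−mL=-5940/1189 → turn -1·90°
n=2: pose=(6,-5,E); sL=15/4, sR=30/13; mL=315/52, mR=15/8; mL+mR=825/104 → advance +1; mR−mL=-435/104 → turn -1·90°
n=3: pose=(7,-5,S); sL=120/61, sR=8/3; mL=848/183, mR=60/61; mL+mR=1028/183 → advance +1; mR−mL=-668/183 → turn -1·90°
n=4: pose=(7,-6,W); sL=60/29, sR=60/17; mL=2760/493, mR=30/29; mL+mR=3270/493 → advance +1; mR−mL=-2250/493 → turn -1·90°
n=5: pose=(6,-6,N); sL=120/29, sR=120/41; mL=8400/1189, mR=60/29; mL+mR=10860/1189 → advance +1; mR−mL=-5940/1189 → turn -1·90°
n=6: pose=(6,-5,E); sL=15/4, sR=30/13; mL=315/52, mR=15/8; mL+mR=825/104 → advance +1; mR−mL=-435/104 → turn -1·90°
n=7: pose=(7,-5,S); sL=120/61, sR=8/3; mL=848/183, mR=60/61; mL+mR=1028/183 → advance +1; mR−mL=-668/183 → turn -1·90°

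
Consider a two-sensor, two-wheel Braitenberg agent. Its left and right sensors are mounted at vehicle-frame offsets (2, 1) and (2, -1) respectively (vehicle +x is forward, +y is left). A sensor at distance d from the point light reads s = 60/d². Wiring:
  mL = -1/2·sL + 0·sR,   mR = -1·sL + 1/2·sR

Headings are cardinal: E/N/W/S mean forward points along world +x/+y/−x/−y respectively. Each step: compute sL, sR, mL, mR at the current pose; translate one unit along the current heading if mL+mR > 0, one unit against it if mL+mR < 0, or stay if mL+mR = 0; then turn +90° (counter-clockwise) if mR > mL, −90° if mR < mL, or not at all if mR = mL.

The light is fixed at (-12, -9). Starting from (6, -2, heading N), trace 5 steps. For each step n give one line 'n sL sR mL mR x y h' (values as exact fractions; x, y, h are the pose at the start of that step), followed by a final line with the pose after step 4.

0 6/37 30/221 -3/37 -771/8177 6 -2 N
1 60/449 12/85 -30/449 -2406/38165 6 -3 E
2 3/16 15/97 -3/32 -171/1552 5 -3 N
3 60/397 60/377 -30/397 -10710/149669 5 -4 E
4 30/137 30/169 -15/137 -3015/23153 4 -4 N
final 4 -5 E

n=0: pose=(6,-2,N); sL=6/37, sR=30/221; mL=-3/37, mR=-771/8177; mL+mR=-1434/8177 → advance -1; mR−mL=-108/8177 → turn -1·90°
n=1: pose=(6,-3,E); sL=60/449, sR=12/85; mL=-30/449, mR=-2406/38165; mL+mR=-4956/38165 → advance -1; mR−mL=144/38165 → turn +1·90°
n=2: pose=(5,-3,N); sL=3/16, sR=15/97; mL=-3/32, mR=-171/1552; mL+mR=-633/3104 → advance -1; mR−mL=-51/3104 → turn -1·90°
n=3: pose=(5,-4,E); sL=60/397, sR=60/377; mL=-30/397, mR=-10710/149669; mL+mR=-22020/149669 → advance -1; mR−mL=600/149669 → turn +1·90°
n=4: pose=(4,-4,N); sL=30/137, sR=30/169; mL=-15/137, mR=-3015/23153; mL+mR=-5550/23153 → advance -1; mR−mL=-480/23153 → turn -1·90°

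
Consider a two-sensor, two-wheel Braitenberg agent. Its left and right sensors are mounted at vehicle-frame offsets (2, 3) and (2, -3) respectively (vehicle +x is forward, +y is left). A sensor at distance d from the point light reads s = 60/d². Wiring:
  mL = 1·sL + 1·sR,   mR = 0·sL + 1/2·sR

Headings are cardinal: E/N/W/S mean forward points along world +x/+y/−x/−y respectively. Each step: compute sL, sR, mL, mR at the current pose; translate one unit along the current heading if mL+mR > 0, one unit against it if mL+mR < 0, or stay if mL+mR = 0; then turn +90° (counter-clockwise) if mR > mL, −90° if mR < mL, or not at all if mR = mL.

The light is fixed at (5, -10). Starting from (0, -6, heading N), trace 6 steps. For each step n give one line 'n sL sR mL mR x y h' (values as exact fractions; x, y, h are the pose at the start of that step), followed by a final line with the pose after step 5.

0 3/5 3/2 21/10 3/4 0 -6 N
1 60/73 60/13 5160/949 30/13 0 -5 E
2 6 30/29 204/29 15/29 1 -5 S
3 60/37 12/17 1464/629 6/17 1 -6 W
4 3/5 3/2 21/10 3/4 0 -6 N
5 60/73 60/13 5160/949 30/13 0 -5 E
final 1 -5 S

n=0: pose=(0,-6,N); sL=3/5, sR=3/2; mL=21/10, mR=3/4; mL+mR=57/20 → advance +1; mR−mL=-27/20 → turn -1·90°
n=1: pose=(0,-5,E); sL=60/73, sR=60/13; mL=5160/949, mR=30/13; mL+mR=7350/949 → advance +1; mR−mL=-2970/949 → turn -1·90°
n=2: pose=(1,-5,S); sL=6, sR=30/29; mL=204/29, mR=15/29; mL+mR=219/29 → advance +1; mR−mL=-189/29 → turn -1·90°
n=3: pose=(1,-6,W); sL=60/37, sR=12/17; mL=1464/629, mR=6/17; mL+mR=1686/629 → advance +1; mR−mL=-1242/629 → turn -1·90°
n=4: pose=(0,-6,N); sL=3/5, sR=3/2; mL=21/10, mR=3/4; mL+mR=57/20 → advance +1; mR−mL=-27/20 → turn -1·90°
n=5: pose=(0,-5,E); sL=60/73, sR=60/13; mL=5160/949, mR=30/13; mL+mR=7350/949 → advance +1; mR−mL=-2970/949 → turn -1·90°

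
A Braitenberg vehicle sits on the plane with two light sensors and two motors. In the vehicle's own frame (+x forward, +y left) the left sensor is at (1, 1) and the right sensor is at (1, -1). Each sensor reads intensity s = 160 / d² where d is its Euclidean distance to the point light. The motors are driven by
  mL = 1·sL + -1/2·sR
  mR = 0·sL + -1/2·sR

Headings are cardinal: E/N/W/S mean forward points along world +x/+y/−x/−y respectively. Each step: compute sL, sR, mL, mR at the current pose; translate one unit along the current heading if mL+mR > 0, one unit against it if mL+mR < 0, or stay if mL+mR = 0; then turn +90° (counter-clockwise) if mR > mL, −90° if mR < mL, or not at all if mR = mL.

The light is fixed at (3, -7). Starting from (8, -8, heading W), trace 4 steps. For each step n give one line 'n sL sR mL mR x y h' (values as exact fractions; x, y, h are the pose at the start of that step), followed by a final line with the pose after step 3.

0 8 10 3 -5 8 -8 W
1 32/5 160/49 1168/245 -80/49 9 -8 N
2 16/5 16/5 8/5 -8/5 9 -7 E
3 16/5 80/13 8/65 -40/13 9 -7 S
final 9 -6 W

n=0: pose=(8,-8,W); sL=8, sR=10; mL=3, mR=-5; mL+mR=-2 → advance -1; mR−mL=-8 → turn -1·90°
n=1: pose=(9,-8,N); sL=32/5, sR=160/49; mL=1168/245, mR=-80/49; mL+mR=768/245 → advance +1; mR−mL=-32/5 → turn -1·90°
n=2: pose=(9,-7,E); sL=16/5, sR=16/5; mL=8/5, mR=-8/5; mL+mR=0 → advance +0; mR−mL=-16/5 → turn -1·90°
n=3: pose=(9,-7,S); sL=16/5, sR=80/13; mL=8/65, mR=-40/13; mL+mR=-192/65 → advance -1; mR−mL=-16/5 → turn -1·90°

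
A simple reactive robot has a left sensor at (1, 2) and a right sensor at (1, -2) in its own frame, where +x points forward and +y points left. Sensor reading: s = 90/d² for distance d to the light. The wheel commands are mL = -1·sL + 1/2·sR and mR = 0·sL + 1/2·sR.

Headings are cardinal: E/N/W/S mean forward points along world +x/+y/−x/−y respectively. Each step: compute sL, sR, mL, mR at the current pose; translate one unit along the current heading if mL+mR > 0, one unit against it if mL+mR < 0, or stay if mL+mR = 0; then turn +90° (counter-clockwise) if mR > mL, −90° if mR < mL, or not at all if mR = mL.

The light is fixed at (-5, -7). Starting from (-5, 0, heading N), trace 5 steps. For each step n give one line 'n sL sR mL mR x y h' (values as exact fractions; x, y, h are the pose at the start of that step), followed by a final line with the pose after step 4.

0 45/34 45/34 -45/68 45/68 -5 0 N
1 45/13 45/41 -3105/1066 45/82 -5 0 W
2 2 90/37 -29/37 45/37 -4 0 S
3 45/34 9/2 63/68 9/4 -4 -1 E
4 90/49 18/13 -729/637 9/13 -3 -1 N
final -3 -2 W

n=0: pose=(-5,0,N); sL=45/34, sR=45/34; mL=-45/68, mR=45/68; mL+mR=0 → advance +0; mR−mL=45/34 → turn +1·90°
n=1: pose=(-5,0,W); sL=45/13, sR=45/41; mL=-3105/1066, mR=45/82; mL+mR=-1260/533 → advance -1; mR−mL=45/13 → turn +1·90°
n=2: pose=(-4,0,S); sL=2, sR=90/37; mL=-29/37, mR=45/37; mL+mR=16/37 → advance +1; mR−mL=2 → turn +1·90°
n=3: pose=(-4,-1,E); sL=45/34, sR=9/2; mL=63/68, mR=9/4; mL+mR=54/17 → advance +1; mR−mL=45/34 → turn +1·90°
n=4: pose=(-3,-1,N); sL=90/49, sR=18/13; mL=-729/637, mR=9/13; mL+mR=-288/637 → advance -1; mR−mL=90/49 → turn +1·90°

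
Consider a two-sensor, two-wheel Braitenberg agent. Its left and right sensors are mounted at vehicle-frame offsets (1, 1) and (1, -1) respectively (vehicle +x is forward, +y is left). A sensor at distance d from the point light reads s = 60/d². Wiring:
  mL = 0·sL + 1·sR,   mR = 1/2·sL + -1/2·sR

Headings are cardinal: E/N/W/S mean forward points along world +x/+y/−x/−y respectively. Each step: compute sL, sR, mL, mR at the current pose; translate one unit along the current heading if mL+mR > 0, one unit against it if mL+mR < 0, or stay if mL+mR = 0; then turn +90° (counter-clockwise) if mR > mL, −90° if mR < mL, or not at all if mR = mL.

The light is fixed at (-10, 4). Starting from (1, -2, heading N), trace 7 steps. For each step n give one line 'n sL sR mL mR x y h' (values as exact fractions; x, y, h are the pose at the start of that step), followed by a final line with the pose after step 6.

n=0: pose=(1,-2,N); sL=12/25, sR=60/169; mL=60/169, mR=264/4225; mL+mR=1764/4225 → advance +1; mR−mL=-1236/4225 → turn -1·90°
n=1: pose=(1,-1,E); sL=3/8, sR=1/3; mL=1/3, mR=1/48; mL+mR=17/48 → advance +1; mR−mL=-5/16 → turn -1·90°
n=2: pose=(2,-1,S); sL=12/41, sR=60/157; mL=60/157, mR=-288/6437; mL+mR=2172/6437 → advance +1; mR−mL=-2748/6437 → turn -1·90°
n=3: pose=(2,-2,W); sL=6/17, sR=30/73; mL=30/73, mR=-36/1241; mL+mR=474/1241 → advance +1; mR−mL=-546/1241 → turn -1·90°
n=4: pose=(1,-2,N); sL=12/25, sR=60/169; mL=60/169, mR=264/4225; mL+mR=1764/4225 → advance +1; mR−mL=-1236/4225 → turn -1·90°
n=5: pose=(1,-1,E); sL=3/8, sR=1/3; mL=1/3, mR=1/48; mL+mR=17/48 → advance +1; mR−mL=-5/16 → turn -1·90°
n=6: pose=(2,-1,S); sL=12/41, sR=60/157; mL=60/157, mR=-288/6437; mL+mR=2172/6437 → advance +1; mR−mL=-2748/6437 → turn -1·90°

0 12/25 60/169 60/169 264/4225 1 -2 N
1 3/8 1/3 1/3 1/48 1 -1 E
2 12/41 60/157 60/157 -288/6437 2 -1 S
3 6/17 30/73 30/73 -36/1241 2 -2 W
4 12/25 60/169 60/169 264/4225 1 -2 N
5 3/8 1/3 1/3 1/48 1 -1 E
6 12/41 60/157 60/157 -288/6437 2 -1 S
final 2 -2 W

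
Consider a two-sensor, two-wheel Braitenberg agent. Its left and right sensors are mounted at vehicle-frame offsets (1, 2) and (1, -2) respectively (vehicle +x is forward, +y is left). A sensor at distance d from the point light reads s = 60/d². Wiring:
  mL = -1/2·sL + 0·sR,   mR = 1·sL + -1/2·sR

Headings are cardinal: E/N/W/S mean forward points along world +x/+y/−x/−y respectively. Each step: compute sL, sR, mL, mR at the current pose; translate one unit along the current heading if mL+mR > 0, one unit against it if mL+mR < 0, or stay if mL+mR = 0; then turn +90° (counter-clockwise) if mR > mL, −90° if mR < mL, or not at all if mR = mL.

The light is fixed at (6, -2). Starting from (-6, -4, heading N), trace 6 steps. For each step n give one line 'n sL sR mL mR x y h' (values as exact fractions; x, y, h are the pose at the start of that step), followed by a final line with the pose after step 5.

n=0: pose=(-6,-4,N); sL=60/197, sR=60/101; mL=-30/197, mR=150/19897; mL+mR=-2880/19897 → advance -1; mR−mL=3180/19897 → turn +1·90°
n=1: pose=(-6,-5,W); sL=30/97, sR=6/17; mL=-15/97, mR=219/1649; mL+mR=-36/1649 → advance -1; mR−mL=474/1649 → turn +1·90°
n=2: pose=(-5,-5,S); sL=60/97, sR=12/37; mL=-30/97, mR=1638/3589; mL+mR=528/3589 → advance +1; mR−mL=2748/3589 → turn +1·90°
n=3: pose=(-5,-6,E); sL=15/26, sR=15/34; mL=-15/52, mR=315/884; mL+mR=15/221 → advance +1; mR−mL=285/442 → turn +1·90°
n=4: pose=(-4,-6,N); sL=20/51, sR=60/73; mL=-10/51, mR=-70/3723; mL+mR=-800/3723 → advance -1; mR−mL=220/1241 → turn +1·90°
n=5: pose=(-4,-7,W); sL=6/17, sR=6/13; mL=-3/17, mR=27/221; mL+mR=-12/221 → advance -1; mR−mL=66/221 → turn +1·90°

0 60/197 60/101 -30/197 150/19897 -6 -4 N
1 30/97 6/17 -15/97 219/1649 -6 -5 W
2 60/97 12/37 -30/97 1638/3589 -5 -5 S
3 15/26 15/34 -15/52 315/884 -5 -6 E
4 20/51 60/73 -10/51 -70/3723 -4 -6 N
5 6/17 6/13 -3/17 27/221 -4 -7 W
final -3 -7 S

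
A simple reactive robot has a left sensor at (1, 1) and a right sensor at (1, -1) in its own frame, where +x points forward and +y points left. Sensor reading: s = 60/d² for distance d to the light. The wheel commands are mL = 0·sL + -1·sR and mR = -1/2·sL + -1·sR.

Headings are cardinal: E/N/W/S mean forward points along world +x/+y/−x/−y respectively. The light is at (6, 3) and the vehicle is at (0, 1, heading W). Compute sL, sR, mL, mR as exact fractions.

30/29 6/5 -6/5 -249/145

left sensor world pos  = (-1, 0); dL² = 58
right sensor world pos = (-1, 2); dR² = 50
sL = 60/58 = 30/29
sR = 60/50 = 6/5
mL = 0·sL + -1·sR = -6/5
mR = -1/2·sL + -1·sR = -249/145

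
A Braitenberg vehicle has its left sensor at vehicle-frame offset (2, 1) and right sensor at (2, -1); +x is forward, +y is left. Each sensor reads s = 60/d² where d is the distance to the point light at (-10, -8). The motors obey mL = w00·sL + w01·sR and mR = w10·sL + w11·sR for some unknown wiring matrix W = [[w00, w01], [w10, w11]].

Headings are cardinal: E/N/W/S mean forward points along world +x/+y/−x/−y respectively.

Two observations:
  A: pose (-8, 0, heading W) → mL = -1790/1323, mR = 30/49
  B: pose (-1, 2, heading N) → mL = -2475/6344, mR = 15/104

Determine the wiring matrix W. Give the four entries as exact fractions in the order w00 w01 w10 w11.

obs A: pose=(-8,0,W) → sL=60/49, sR=20/27, mL=-1790/1323, mR=30/49
obs B: pose=(-1,2,N) → sL=15/52, sR=15/61, mL=-2475/6344, mR=15/104
sensor matrix S = [[60/49, 20/27], [15/52, 15/61]]; det S = 30575/349713
solve [mL_A; mL_B] = S·[w00; w01] and [mR_A; mR_B] = S·[w10; w11]:
  w00 = -1/2, w01 = -1, w10 = 1/2, w11 = 0

-1/2 -1 1/2 0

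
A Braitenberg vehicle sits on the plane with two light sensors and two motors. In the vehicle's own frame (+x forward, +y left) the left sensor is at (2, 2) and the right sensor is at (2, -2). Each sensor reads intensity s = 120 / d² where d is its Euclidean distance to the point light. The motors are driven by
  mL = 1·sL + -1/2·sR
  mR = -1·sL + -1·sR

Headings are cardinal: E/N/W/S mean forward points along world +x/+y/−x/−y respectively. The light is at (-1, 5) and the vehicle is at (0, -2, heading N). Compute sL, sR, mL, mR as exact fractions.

60/13 60/17 630/221 -1800/221

left sensor world pos  = (-2, 0); dL² = 26
right sensor world pos = (2, 0); dR² = 34
sL = 120/26 = 60/13
sR = 120/34 = 60/17
mL = 1·sL + -1/2·sR = 630/221
mR = -1·sL + -1·sR = -1800/221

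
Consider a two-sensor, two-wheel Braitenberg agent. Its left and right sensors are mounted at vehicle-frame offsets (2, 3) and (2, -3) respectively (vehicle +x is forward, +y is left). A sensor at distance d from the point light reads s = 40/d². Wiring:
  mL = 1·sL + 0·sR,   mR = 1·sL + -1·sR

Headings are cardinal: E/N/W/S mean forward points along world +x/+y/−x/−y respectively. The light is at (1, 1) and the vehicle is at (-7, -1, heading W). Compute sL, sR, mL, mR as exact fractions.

8/25 40/101 8/25 -192/2525

left sensor world pos  = (-9, -4); dL² = 125
right sensor world pos = (-9, 2); dR² = 101
sL = 40/125 = 8/25
sR = 40/101 = 40/101
mL = 1·sL + 0·sR = 8/25
mR = 1·sL + -1·sR = -192/2525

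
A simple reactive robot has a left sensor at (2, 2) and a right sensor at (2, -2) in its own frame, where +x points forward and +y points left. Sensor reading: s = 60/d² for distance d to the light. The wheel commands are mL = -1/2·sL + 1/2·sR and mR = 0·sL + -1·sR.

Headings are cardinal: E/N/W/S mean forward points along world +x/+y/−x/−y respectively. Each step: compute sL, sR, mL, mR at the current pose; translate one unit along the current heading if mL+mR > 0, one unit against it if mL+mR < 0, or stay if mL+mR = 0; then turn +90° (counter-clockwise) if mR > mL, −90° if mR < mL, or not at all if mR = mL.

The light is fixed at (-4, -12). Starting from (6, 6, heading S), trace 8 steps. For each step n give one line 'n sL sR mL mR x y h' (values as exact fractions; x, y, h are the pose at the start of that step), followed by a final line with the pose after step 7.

0 3/20 3/16 3/160 -3/16 6 6 S
1 60/353 12/101 -912/35653 -12/101 6 7 W
2 10/87 6/61 -44/5307 -6/61 7 7 N
3 60/569 12/85 864/48365 -12/85 7 6 E
4 3/20 3/16 3/160 -3/16 6 6 S
5 60/353 12/101 -912/35653 -12/101 6 7 W
6 10/87 6/61 -44/5307 -6/61 7 7 N
7 60/569 12/85 864/48365 -12/85 7 6 E
final 6 6 S

n=0: pose=(6,6,S); sL=3/20, sR=3/16; mL=3/160, mR=-3/16; mL+mR=-27/160 → advance -1; mR−mL=-33/160 → turn -1·90°
n=1: pose=(6,7,W); sL=60/353, sR=12/101; mL=-912/35653, mR=-12/101; mL+mR=-5148/35653 → advance -1; mR−mL=-3324/35653 → turn -1·90°
n=2: pose=(7,7,N); sL=10/87, sR=6/61; mL=-44/5307, mR=-6/61; mL+mR=-566/5307 → advance -1; mR−mL=-478/5307 → turn -1·90°
n=3: pose=(7,6,E); sL=60/569, sR=12/85; mL=864/48365, mR=-12/85; mL+mR=-5964/48365 → advance -1; mR−mL=-7692/48365 → turn -1·90°
n=4: pose=(6,6,S); sL=3/20, sR=3/16; mL=3/160, mR=-3/16; mL+mR=-27/160 → advance -1; mR−mL=-33/160 → turn -1·90°
n=5: pose=(6,7,W); sL=60/353, sR=12/101; mL=-912/35653, mR=-12/101; mL+mR=-5148/35653 → advance -1; mR−mL=-3324/35653 → turn -1·90°
n=6: pose=(7,7,N); sL=10/87, sR=6/61; mL=-44/5307, mR=-6/61; mL+mR=-566/5307 → advance -1; mR−mL=-478/5307 → turn -1·90°
n=7: pose=(7,6,E); sL=60/569, sR=12/85; mL=864/48365, mR=-12/85; mL+mR=-5964/48365 → advance -1; mR−mL=-7692/48365 → turn -1·90°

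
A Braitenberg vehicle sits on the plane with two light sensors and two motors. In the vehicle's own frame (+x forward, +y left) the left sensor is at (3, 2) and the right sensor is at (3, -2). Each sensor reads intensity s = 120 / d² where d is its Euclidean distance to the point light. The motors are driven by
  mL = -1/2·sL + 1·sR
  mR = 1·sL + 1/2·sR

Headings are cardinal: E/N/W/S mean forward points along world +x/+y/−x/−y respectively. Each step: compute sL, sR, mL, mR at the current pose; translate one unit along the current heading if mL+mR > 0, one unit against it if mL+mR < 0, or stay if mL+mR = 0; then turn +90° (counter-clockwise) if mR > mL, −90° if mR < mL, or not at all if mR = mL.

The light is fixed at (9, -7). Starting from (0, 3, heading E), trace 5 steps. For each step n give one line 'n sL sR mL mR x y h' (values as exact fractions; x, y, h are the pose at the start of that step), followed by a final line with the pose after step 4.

0 2/3 6/5 13/15 19/15 0 3 E
1 120/269 24/41 3996/11029 8148/11029 1 3 N
2 60/101 12/29 342/2929 2346/2929 1 4 W
3 120/113 24/37 492/4181 5796/4181 0 4 S
4 2/3 6/5 13/15 19/15 0 3 E
final 1 3 N

n=0: pose=(0,3,E); sL=2/3, sR=6/5; mL=13/15, mR=19/15; mL+mR=32/15 → advance +1; mR−mL=2/5 → turn +1·90°
n=1: pose=(1,3,N); sL=120/269, sR=24/41; mL=3996/11029, mR=8148/11029; mL+mR=12144/11029 → advance +1; mR−mL=4152/11029 → turn +1·90°
n=2: pose=(1,4,W); sL=60/101, sR=12/29; mL=342/2929, mR=2346/2929; mL+mR=2688/2929 → advance +1; mR−mL=2004/2929 → turn +1·90°
n=3: pose=(0,4,S); sL=120/113, sR=24/37; mL=492/4181, mR=5796/4181; mL+mR=6288/4181 → advance +1; mR−mL=5304/4181 → turn +1·90°
n=4: pose=(0,3,E); sL=2/3, sR=6/5; mL=13/15, mR=19/15; mL+mR=32/15 → advance +1; mR−mL=2/5 → turn +1·90°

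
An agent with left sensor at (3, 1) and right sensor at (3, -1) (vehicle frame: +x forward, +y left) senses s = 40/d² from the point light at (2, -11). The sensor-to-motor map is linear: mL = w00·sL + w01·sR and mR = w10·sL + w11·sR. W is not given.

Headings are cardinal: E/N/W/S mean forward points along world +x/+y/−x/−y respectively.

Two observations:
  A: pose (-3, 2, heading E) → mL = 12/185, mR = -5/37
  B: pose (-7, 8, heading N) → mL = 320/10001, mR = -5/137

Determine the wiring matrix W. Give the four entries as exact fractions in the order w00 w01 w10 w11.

obs A: pose=(-3,2,E) → sL=1/5, sR=10/37, mL=12/185, mR=-5/37
obs B: pose=(-7,8,N) → sL=5/73, sR=10/137, mL=320/10001, mR=-5/137
sensor matrix S = [[1/5, 10/37], [5/73, 10/137]]; det S = -1448/370037
solve [mL_A; mL_B] = S·[w00; w01] and [mR_A; mR_B] = S·[w10; w11]:
  w00 = 1, w01 = -1/2, w10 = 0, w11 = -1/2

1 -1/2 0 -1/2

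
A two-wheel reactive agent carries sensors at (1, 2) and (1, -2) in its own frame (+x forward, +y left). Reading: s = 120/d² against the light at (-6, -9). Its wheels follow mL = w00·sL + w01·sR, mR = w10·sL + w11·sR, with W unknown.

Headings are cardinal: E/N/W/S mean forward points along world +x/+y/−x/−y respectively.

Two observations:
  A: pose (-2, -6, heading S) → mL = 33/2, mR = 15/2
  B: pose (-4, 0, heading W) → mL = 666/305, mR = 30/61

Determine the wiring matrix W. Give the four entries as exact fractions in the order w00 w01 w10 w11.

obs A: pose=(-2,-6,S) → sL=3, sR=15, mL=33/2, mR=15/2
obs B: pose=(-4,0,W) → sL=12/5, sR=60/61, mL=666/305, mR=30/61
sensor matrix S = [[3, 15], [12/5, 60/61]]; det S = -2016/61
solve [mL_A; mL_B] = S·[w00; w01] and [mR_A; mR_B] = S·[w10; w11]:
  w00 = 1/2, w01 = 1, w10 = 0, w11 = 1/2

1/2 1 0 1/2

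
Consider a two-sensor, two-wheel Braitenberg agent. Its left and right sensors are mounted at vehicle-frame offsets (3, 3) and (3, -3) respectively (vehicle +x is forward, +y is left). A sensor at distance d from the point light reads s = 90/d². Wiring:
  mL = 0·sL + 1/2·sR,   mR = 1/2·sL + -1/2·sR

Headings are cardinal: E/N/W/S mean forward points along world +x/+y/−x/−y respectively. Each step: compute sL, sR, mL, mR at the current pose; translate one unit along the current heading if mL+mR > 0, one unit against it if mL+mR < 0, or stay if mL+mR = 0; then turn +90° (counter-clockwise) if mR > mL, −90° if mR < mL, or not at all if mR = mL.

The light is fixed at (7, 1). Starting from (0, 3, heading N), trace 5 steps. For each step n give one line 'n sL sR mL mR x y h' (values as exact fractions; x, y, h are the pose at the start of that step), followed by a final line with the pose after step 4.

n=0: pose=(0,3,N); sL=18/25, sR=90/41; mL=45/41, mR=-756/1025; mL+mR=9/25 → advance +1; mR−mL=-1881/1025 → turn -1·90°
n=1: pose=(0,4,E); sL=45/26, sR=45/8; mL=45/16, mR=-405/208; mL+mR=45/52 → advance +1; mR−mL=-495/104 → turn -1·90°
n=2: pose=(1,4,S); sL=10, sR=10/9; mL=5/9, mR=40/9; mL+mR=5 → advance +1; mR−mL=35/9 → turn +1·90°
n=3: pose=(1,3,E); sL=45/17, sR=9; mL=9/2, mR=-54/17; mL+mR=45/34 → advance +1; mR−mL=-261/34 → turn -1·90°
n=4: pose=(2,3,S); sL=18, sR=18/13; mL=9/13, mR=108/13; mL+mR=9 → advance +1; mR−mL=99/13 → turn +1·90°

0 18/25 90/41 45/41 -756/1025 0 3 N
1 45/26 45/8 45/16 -405/208 0 4 E
2 10 10/9 5/9 40/9 1 4 S
3 45/17 9 9/2 -54/17 1 3 E
4 18 18/13 9/13 108/13 2 3 S
final 2 2 E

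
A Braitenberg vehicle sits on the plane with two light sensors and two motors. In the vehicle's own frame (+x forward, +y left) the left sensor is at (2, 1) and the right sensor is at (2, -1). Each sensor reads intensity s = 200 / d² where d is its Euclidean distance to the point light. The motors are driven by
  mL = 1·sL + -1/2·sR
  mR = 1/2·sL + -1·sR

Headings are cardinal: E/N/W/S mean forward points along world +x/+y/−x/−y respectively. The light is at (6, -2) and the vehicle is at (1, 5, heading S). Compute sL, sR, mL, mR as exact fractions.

200/41 200/61 8100/2501 -2100/2501

left sensor world pos  = (2, 3); dL² = 41
right sensor world pos = (0, 3); dR² = 61
sL = 200/41 = 200/41
sR = 200/61 = 200/61
mL = 1·sL + -1/2·sR = 8100/2501
mR = 1/2·sL + -1·sR = -2100/2501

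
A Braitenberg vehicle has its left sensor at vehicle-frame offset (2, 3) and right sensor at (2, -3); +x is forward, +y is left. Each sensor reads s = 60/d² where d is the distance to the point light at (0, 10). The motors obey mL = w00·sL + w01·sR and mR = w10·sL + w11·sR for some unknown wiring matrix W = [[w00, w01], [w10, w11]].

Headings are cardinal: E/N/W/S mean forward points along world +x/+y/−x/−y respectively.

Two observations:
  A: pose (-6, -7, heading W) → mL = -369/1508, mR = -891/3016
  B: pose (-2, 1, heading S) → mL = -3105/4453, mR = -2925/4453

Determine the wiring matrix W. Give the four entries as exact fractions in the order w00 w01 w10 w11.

obs A: pose=(-6,-7,W) → sL=15/116, sR=3/13, mL=-369/1508, mR=-891/3016
obs B: pose=(-2,1,S) → sL=30/61, sR=30/73, mL=-3105/4453, mR=-2925/4453
sensor matrix S = [[15/116, 3/13], [30/61, 30/73]]; det S = -202635/3357562
solve [mL_A; mL_B] = S·[w00; w01] and [mR_A; mR_B] = S·[w10; w11]:
  w00 = -1, w01 = -1/2, w10 = -1/2, w11 = -1

-1 -1/2 -1/2 -1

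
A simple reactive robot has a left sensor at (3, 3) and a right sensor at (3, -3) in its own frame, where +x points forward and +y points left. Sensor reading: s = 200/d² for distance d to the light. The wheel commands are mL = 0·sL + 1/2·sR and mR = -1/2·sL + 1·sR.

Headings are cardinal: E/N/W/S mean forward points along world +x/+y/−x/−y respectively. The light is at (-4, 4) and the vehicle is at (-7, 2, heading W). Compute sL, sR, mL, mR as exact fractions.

200/61 200/37 100/37 8500/2257

left sensor world pos  = (-10, -1); dL² = 61
right sensor world pos = (-10, 5); dR² = 37
sL = 200/61 = 200/61
sR = 200/37 = 200/37
mL = 0·sL + 1/2·sR = 100/37
mR = -1/2·sL + 1·sR = 8500/2257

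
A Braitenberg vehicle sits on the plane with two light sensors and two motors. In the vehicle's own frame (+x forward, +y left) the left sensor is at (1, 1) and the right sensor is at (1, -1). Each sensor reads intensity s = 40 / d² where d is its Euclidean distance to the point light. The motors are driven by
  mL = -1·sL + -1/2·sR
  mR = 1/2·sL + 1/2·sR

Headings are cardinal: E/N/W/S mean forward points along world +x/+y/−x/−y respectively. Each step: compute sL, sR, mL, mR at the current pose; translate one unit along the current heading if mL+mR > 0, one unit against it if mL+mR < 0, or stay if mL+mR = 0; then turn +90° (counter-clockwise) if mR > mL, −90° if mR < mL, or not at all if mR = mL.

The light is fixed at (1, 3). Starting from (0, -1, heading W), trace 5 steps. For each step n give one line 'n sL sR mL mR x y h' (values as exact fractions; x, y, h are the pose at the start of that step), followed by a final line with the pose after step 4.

n=0: pose=(0,-1,W); sL=40/29, sR=40/13; mL=-1100/377, mR=840/377; mL+mR=-20/29 → advance -1; mR−mL=1940/377 → turn +1·90°
n=1: pose=(1,-1,S); sL=20/13, sR=20/13; mL=-30/13, mR=20/13; mL+mR=-10/13 → advance -1; mR−mL=50/13 → turn +1·90°
n=2: pose=(1,0,E); sL=8, sR=40/17; mL=-156/17, mR=88/17; mL+mR=-4 → advance -1; mR−mL=244/17 → turn +1·90°
n=3: pose=(0,0,N); sL=5, sR=10; mL=-10, mR=15/2; mL+mR=-5/2 → advance -1; mR−mL=35/2 → turn +1·90°
n=4: pose=(0,-1,W); sL=40/29, sR=40/13; mL=-1100/377, mR=840/377; mL+mR=-20/29 → advance -1; mR−mL=1940/377 → turn +1·90°

0 40/29 40/13 -1100/377 840/377 0 -1 W
1 20/13 20/13 -30/13 20/13 1 -1 S
2 8 40/17 -156/17 88/17 1 0 E
3 5 10 -10 15/2 0 0 N
4 40/29 40/13 -1100/377 840/377 0 -1 W
final 1 -1 S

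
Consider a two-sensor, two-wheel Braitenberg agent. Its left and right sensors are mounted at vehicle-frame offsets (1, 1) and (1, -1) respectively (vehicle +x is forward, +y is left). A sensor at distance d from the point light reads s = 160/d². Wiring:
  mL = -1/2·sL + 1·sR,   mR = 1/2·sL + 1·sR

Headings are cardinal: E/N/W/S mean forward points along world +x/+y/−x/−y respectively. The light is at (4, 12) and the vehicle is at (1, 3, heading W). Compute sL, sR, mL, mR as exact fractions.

left sensor world pos  = (0, 2); dL² = 116
right sensor world pos = (0, 4); dR² = 80
sL = 160/116 = 40/29
sR = 160/80 = 2
mL = -1/2·sL + 1·sR = 38/29
mR = 1/2·sL + 1·sR = 78/29

40/29 2 38/29 78/29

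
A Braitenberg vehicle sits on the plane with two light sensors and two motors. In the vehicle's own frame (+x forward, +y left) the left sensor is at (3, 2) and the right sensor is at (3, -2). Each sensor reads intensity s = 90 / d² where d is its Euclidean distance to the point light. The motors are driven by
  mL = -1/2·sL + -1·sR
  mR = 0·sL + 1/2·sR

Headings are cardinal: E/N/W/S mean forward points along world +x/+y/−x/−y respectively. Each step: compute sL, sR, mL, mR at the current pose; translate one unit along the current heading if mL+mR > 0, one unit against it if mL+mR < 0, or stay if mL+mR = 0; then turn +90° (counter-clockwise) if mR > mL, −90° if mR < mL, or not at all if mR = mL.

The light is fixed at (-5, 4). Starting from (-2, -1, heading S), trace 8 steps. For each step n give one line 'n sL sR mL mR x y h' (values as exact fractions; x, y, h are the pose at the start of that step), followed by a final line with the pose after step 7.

n=0: pose=(-2,-1,S); sL=90/89, sR=18/13; mL=-2187/1157, mR=9/13; mL+mR=-1386/1157 → advance -1; mR−mL=2988/1157 → turn +1·90°
n=1: pose=(-2,0,E); sL=9/4, sR=5/4; mL=-19/8, mR=5/8; mL+mR=-7/4 → advance -1; mR−mL=3 → turn +1·90°
n=2: pose=(-3,0,N); sL=90, sR=90/17; mL=-855/17, mR=45/17; mL+mR=-810/17 → advance -1; mR−mL=900/17 → turn +1·90°
n=3: pose=(-3,-1,W); sL=9/5, sR=9; mL=-99/10, mR=9/2; mL+mR=-27/5 → advance -1; mR−mL=72/5 → turn +1·90°
n=4: pose=(-2,-1,S); sL=90/89, sR=18/13; mL=-2187/1157, mR=9/13; mL+mR=-1386/1157 → advance -1; mR−mL=2988/1157 → turn +1·90°
n=5: pose=(-2,0,E); sL=9/4, sR=5/4; mL=-19/8, mR=5/8; mL+mR=-7/4 → advance -1; mR−mL=3 → turn +1·90°
n=6: pose=(-3,0,N); sL=90, sR=90/17; mL=-855/17, mR=45/17; mL+mR=-810/17 → advance -1; mR−mL=900/17 → turn +1·90°
n=7: pose=(-3,-1,W); sL=9/5, sR=9; mL=-99/10, mR=9/2; mL+mR=-27/5 → advance -1; mR−mL=72/5 → turn +1·90°

0 90/89 18/13 -2187/1157 9/13 -2 -1 S
1 9/4 5/4 -19/8 5/8 -2 0 E
2 90 90/17 -855/17 45/17 -3 0 N
3 9/5 9 -99/10 9/2 -3 -1 W
4 90/89 18/13 -2187/1157 9/13 -2 -1 S
5 9/4 5/4 -19/8 5/8 -2 0 E
6 90 90/17 -855/17 45/17 -3 0 N
7 9/5 9 -99/10 9/2 -3 -1 W
final -2 -1 S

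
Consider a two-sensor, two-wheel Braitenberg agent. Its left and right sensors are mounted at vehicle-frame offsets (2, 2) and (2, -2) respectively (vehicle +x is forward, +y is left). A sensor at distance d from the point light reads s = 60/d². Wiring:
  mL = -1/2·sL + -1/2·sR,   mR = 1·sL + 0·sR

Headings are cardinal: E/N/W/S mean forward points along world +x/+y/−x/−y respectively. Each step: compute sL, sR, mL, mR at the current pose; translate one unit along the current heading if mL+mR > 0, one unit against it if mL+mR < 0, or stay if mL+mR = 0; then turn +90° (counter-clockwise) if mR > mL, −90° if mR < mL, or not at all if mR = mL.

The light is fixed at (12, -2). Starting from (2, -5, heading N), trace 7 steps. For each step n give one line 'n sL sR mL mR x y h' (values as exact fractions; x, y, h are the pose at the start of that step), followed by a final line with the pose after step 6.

n=0: pose=(2,-5,N); sL=12/29, sR=12/13; mL=-252/377, mR=12/29; mL+mR=-96/377 → advance -1; mR−mL=408/377 → turn +1·90°
n=1: pose=(2,-6,W); sL=1/3, sR=15/37; mL=-41/111, mR=1/3; mL+mR=-4/111 → advance -1; mR−mL=26/37 → turn +1·90°
n=2: pose=(3,-6,S); sL=12/17, sR=60/157; mL=-1452/2669, mR=12/17; mL+mR=432/2669 → advance +1; mR−mL=3336/2669 → turn +1·90°
n=3: pose=(3,-7,E); sL=30/29, sR=30/49; mL=-1170/1421, mR=30/29; mL+mR=300/1421 → advance +1; mR−mL=2640/1421 → turn +1·90°
n=4: pose=(4,-7,N); sL=60/109, sR=4/3; mL=-308/327, mR=60/109; mL+mR=-128/327 → advance -1; mR−mL=488/327 → turn +1·90°
n=5: pose=(4,-8,W); sL=15/41, sR=15/29; mL=-525/1189, mR=15/41; mL+mR=-90/1189 → advance -1; mR−mL=960/1189 → turn +1·90°
n=6: pose=(5,-8,S); sL=60/89, sR=12/29; mL=-1404/2581, mR=60/89; mL+mR=336/2581 → advance +1; mR−mL=3144/2581 → turn +1·90°

0 12/29 12/13 -252/377 12/29 2 -5 N
1 1/3 15/37 -41/111 1/3 2 -6 W
2 12/17 60/157 -1452/2669 12/17 3 -6 S
3 30/29 30/49 -1170/1421 30/29 3 -7 E
4 60/109 4/3 -308/327 60/109 4 -7 N
5 15/41 15/29 -525/1189 15/41 4 -8 W
6 60/89 12/29 -1404/2581 60/89 5 -8 S
final 5 -9 E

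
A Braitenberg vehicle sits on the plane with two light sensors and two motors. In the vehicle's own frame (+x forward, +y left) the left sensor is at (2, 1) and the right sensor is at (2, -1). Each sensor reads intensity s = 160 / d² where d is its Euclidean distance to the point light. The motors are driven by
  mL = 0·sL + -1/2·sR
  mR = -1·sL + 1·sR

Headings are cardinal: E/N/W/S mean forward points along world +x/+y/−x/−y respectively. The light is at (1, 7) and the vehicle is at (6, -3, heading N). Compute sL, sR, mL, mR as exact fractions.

left sensor world pos  = (5, -1); dL² = 80
right sensor world pos = (7, -1); dR² = 100
sL = 160/80 = 2
sR = 160/100 = 8/5
mL = 0·sL + -1/2·sR = -4/5
mR = -1·sL + 1·sR = -2/5

2 8/5 -4/5 -2/5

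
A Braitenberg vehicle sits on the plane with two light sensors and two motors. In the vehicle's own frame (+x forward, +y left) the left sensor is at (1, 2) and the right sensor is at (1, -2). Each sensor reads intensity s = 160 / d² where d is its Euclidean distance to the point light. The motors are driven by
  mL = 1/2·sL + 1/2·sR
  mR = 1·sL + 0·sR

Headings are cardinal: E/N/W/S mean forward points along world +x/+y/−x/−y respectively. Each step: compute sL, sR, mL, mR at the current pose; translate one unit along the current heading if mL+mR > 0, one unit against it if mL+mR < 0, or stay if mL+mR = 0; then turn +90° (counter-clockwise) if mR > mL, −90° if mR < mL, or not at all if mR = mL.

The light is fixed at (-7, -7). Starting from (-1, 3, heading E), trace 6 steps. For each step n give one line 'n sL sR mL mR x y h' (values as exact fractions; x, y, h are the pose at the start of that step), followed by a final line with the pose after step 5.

0 160/193 160/113 24480/21809 160/193 -1 3 E
1 80/81 80/53 5360/4293 80/81 0 3 S
2 32/17 160/157 3872/2669 32/17 0 2 W
3 5/4 2 13/8 5/4 -1 2 S
4 160/61 32/25 2976/1525 160/61 -1 1 W
5 80/49 80/29 3120/1421 80/49 -2 1 S
final -2 0 W

n=0: pose=(-1,3,E); sL=160/193, sR=160/113; mL=24480/21809, mR=160/193; mL+mR=42560/21809 → advance +1; mR−mL=-6400/21809 → turn -1·90°
n=1: pose=(0,3,S); sL=80/81, sR=80/53; mL=5360/4293, mR=80/81; mL+mR=3200/1431 → advance +1; mR−mL=-1120/4293 → turn -1·90°
n=2: pose=(0,2,W); sL=32/17, sR=160/157; mL=3872/2669, mR=32/17; mL+mR=8896/2669 → advance +1; mR−mL=1152/2669 → turn +1·90°
n=3: pose=(-1,2,S); sL=5/4, sR=2; mL=13/8, mR=5/4; mL+mR=23/8 → advance +1; mR−mL=-3/8 → turn -1·90°
n=4: pose=(-1,1,W); sL=160/61, sR=32/25; mL=2976/1525, mR=160/61; mL+mR=6976/1525 → advance +1; mR−mL=1024/1525 → turn +1·90°
n=5: pose=(-2,1,S); sL=80/49, sR=80/29; mL=3120/1421, mR=80/49; mL+mR=5440/1421 → advance +1; mR−mL=-800/1421 → turn -1·90°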